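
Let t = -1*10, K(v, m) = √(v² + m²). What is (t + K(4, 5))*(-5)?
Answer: 50 - 5*√41 ≈ 17.984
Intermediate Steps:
K(v, m) = √(m² + v²)
t = -10
(t + K(4, 5))*(-5) = (-10 + √(5² + 4²))*(-5) = (-10 + √(25 + 16))*(-5) = (-10 + √41)*(-5) = 50 - 5*√41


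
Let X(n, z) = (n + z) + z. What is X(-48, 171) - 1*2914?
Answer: -2620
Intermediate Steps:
X(n, z) = n + 2*z
X(-48, 171) - 1*2914 = (-48 + 2*171) - 1*2914 = (-48 + 342) - 2914 = 294 - 2914 = -2620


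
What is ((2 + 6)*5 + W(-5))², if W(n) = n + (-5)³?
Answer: 8100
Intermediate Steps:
W(n) = -125 + n (W(n) = n - 125 = -125 + n)
((2 + 6)*5 + W(-5))² = ((2 + 6)*5 + (-125 - 5))² = (8*5 - 130)² = (40 - 130)² = (-90)² = 8100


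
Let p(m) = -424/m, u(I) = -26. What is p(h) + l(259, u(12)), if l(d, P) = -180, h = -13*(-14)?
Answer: -16592/91 ≈ -182.33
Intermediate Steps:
h = 182
p(h) + l(259, u(12)) = -424/182 - 180 = -424*1/182 - 180 = -212/91 - 180 = -16592/91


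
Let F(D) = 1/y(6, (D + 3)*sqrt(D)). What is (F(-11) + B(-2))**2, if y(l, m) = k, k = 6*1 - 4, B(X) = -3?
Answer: 25/4 ≈ 6.2500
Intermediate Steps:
k = 2 (k = 6 - 4 = 2)
y(l, m) = 2
F(D) = 1/2
(F(-11) + B(-2))**2 = (1/2 - 3)**2 = (-5/2)**2 = 25/4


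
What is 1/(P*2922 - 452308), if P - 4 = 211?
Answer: 1/175922 ≈ 5.6843e-6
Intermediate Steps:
P = 215 (P = 4 + 211 = 215)
1/(P*2922 - 452308) = 1/(215*2922 - 452308) = 1/(628230 - 452308) = 1/175922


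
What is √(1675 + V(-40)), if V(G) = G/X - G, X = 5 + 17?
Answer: √207295/11 ≈ 41.391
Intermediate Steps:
X = 22
V(G) = -21*G/22 (V(G) = G/22 - G = -21*G/22)
√(1675 + V(-40)) = √(1675 - 21/22*(-40)) = √(1675 + 420/11) = √(18845/11) = √207295/11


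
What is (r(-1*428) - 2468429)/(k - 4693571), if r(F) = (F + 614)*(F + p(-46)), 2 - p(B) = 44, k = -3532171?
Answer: 2555849/8225742 ≈ 0.31071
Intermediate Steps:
p(B) = -42 (p(B) = 2 - 1*44 = 2 - 44 = -42)
r(F) = (-42 + F)*(614 + F) (r(F) = (F + 614)*(F - 42) = (614 + F)*(-42 + F) = (-42 + F)*(614 + F))
(r(-1*428) - 2468429)/(k - 4693571) = ((-25788 + (-1*428)² + 572*(-1*428)) - 2468429)/(-3532171 - 4693571) = ((-25788 + (-428)² + 572*(-428)) - 2468429)/(-8225742) = ((-25788 + 183184 - 244816) - 2468429)*(-1/8225742) = (-87420 - 2468429)*(-1/8225742) = -2555849*(-1/8225742) = 2555849/8225742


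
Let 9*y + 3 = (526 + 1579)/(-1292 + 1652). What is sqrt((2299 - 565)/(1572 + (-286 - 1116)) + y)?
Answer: sqrt(340730)/180 ≈ 3.2429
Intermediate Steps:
y = 205/648 (y = -1/3 + ((526 + 1579)/(-1292 + 1652))/9 = -1/3 + (2105/360)/9 = -1/3 + (2105*(1/360))/9 = -1/3 + (1/9)*(421/72) = -1/3 + 421/648 = 205/648 ≈ 0.31636)
sqrt((2299 - 565)/(1572 + (-286 - 1116)) + y) = sqrt((2299 - 565)/(1572 + (-286 - 1116)) + 205/648) = sqrt(1734/(1572 - 1402) + 205/648) = sqrt(1734/170 + 205/648) = sqrt(1734*(1/170) + 205/648) = sqrt(51/5 + 205/648) = sqrt(34073/3240) = sqrt(340730)/180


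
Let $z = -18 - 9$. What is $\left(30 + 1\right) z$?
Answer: $-837$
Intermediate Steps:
$z = -27$ ($z = -18 - 9 = -27$)
$\left(30 + 1\right) z = \left(30 + 1\right) \left(-27\right) = 31 \left(-27\right) = -837$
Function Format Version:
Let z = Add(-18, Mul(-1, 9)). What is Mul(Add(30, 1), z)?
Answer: -837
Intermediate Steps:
z = -27 (z = Add(-18, -9) = -27)
Mul(Add(30, 1), z) = Mul(Add(30, 1), -27) = Mul(31, -27) = -837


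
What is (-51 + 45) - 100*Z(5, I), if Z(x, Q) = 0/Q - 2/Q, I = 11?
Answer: 134/11 ≈ 12.182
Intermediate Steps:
Z(x, Q) = -2/Q (Z(x, Q) = 0 - 2/Q = -2/Q)
(-51 + 45) - 100*Z(5, I) = (-51 + 45) - (-200)/11 = -6 - (-200)/11 = -6 - 100*(-2/11) = -6 + 200/11 = 134/11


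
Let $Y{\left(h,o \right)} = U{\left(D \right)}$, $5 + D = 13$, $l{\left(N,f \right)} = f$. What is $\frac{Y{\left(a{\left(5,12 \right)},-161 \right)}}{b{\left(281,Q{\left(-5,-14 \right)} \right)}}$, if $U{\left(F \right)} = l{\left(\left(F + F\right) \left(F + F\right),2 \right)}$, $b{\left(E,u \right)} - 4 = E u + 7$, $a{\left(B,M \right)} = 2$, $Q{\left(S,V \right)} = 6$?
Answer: $\frac{2}{1697} \approx 0.0011785$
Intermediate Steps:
$b{\left(E,u \right)} = 11 + E u$ ($b{\left(E,u \right)} = 4 + \left(E u + 7\right) = 4 + \left(7 + E u\right) = 11 + E u$)
$D = 8$ ($D = -5 + 13 = 8$)
$U{\left(F \right)} = 2$
$Y{\left(h,o \right)} = 2$
$\frac{Y{\left(a{\left(5,12 \right)},-161 \right)}}{b{\left(281,Q{\left(-5,-14 \right)} \right)}} = \frac{2}{11 + 281 \cdot 6} = \frac{2}{11 + 1686} = \frac{2}{1697}$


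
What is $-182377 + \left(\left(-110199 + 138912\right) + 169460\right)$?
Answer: $15796$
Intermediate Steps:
$-182377 + \left(\left(-110199 + 138912\right) + 169460\right) = -182377 + \left(28713 + 169460\right) = -182377 + 198173 = 15796$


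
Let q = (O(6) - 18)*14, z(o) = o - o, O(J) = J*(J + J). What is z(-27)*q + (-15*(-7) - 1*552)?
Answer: -447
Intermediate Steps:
O(J) = 2*J² (O(J) = J*(2*J) = 2*J²)
z(o) = 0
q = 756 (q = (2*6² - 18)*14 = (2*36 - 18)*14 = (72 - 18)*14 = 54*14 = 756)
z(-27)*q + (-15*(-7) - 1*552) = 0*756 + (-15*(-7) - 1*552) = 0 + (105 - 552) = 0 - 447 = -447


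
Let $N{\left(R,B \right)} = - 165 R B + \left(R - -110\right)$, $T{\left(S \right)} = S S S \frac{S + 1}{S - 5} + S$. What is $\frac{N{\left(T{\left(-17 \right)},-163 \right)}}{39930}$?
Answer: $- \frac{531074363}{219615} \approx -2418.2$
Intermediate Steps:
$T{\left(S \right)} = S + \frac{S^{3} \left(1 + S\right)}{-5 + S}$ ($T{\left(S \right)} = S^{2} S \frac{1 + S}{-5 + S} + S = S^{3} \frac{1 + S}{-5 + S} + S = \frac{S^{3} \left(1 + S\right)}{-5 + S} + S = S + \frac{S^{3} \left(1 + S\right)}{-5 + S}$)
$N{\left(R,B \right)} = 110 + R - 165 B R$ ($N{\left(R,B \right)} = - 165 B R + \left(R + 110\right) = - 165 B R + \left(110 + R\right) = 110 + R - 165 B R$)
$\frac{N{\left(T{\left(-17 \right)},-163 \right)}}{39930} = \frac{110 - \frac{17 \left(-5 - 17 + \left(-17\right)^{2} + \left(-17\right)^{3}\right)}{-5 - 17} - - 26895 \left(- \frac{17 \left(-5 - 17 + \left(-17\right)^{2} + \left(-17\right)^{3}\right)}{-5 - 17}\right)}{39930} = \left(110 - \frac{17 \left(-5 - 17 + 289 - 4913\right)}{-22} - - 26895 \left(- \frac{17 \left(-5 - 17 + 289 - 4913\right)}{-22}\right)\right) \frac{1}{39930} = \left(110 - \left(- \frac{17}{22}\right) \left(-4646\right) - - 26895 \left(\left(-17\right) \left(- \frac{1}{22}\right) \left(-4646\right)\right)\right) \frac{1}{39930} = \left(110 - \frac{39491}{11} - \left(-26895\right) \left(- \frac{39491}{11}\right)\right) \frac{1}{39930} = \left(110 - \frac{39491}{11} - 96555495\right) \frac{1}{39930} = \left(- \frac{1062148726}{11}\right) \frac{1}{39930} = - \frac{531074363}{219615}$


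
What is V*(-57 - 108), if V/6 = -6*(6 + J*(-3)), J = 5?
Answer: -53460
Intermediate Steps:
V = 324 (V = 6*(-6*(6 + 5*(-3))) = 6*(-6*(6 - 15)) = 6*(-6*(-9)) = 6*54 = 324)
V*(-57 - 108) = 324*(-57 - 108) = 324*(-165) = -53460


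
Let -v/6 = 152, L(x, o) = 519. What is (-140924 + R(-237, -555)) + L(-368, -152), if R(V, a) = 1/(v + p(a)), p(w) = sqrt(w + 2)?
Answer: -116858661197/832297 - I*sqrt(553)/832297 ≈ -1.4041e+5 - 2.8254e-5*I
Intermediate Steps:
p(w) = sqrt(2 + w)
v = -912 (v = -6*152 = -912)
R(V, a) = 1/(-912 + sqrt(2 + a))
(-140924 + R(-237, -555)) + L(-368, -152) = (-140924 + 1/(-912 + sqrt(2 - 555))) + 519 = (-140924 + 1/(-912 + sqrt(-553))) + 519 = (-140924 + 1/(-912 + I*sqrt(553))) + 519 = -140405 + 1/(-912 + I*sqrt(553))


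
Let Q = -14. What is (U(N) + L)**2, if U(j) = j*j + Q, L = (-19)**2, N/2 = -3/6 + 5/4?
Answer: 1951609/16 ≈ 1.2198e+5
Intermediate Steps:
N = 3/2 (N = 2*(-3/6 + 5/4) = 2*(-3*1/6 + 5*(1/4)) = 2*(-1/2 + 5/4) = 2*(3/4) = 3/2 ≈ 1.5000)
L = 361
U(j) = -14 + j**2 (U(j) = j*j - 14 = j**2 - 14 = -14 + j**2)
(U(N) + L)**2 = ((-14 + (3/2)**2) + 361)**2 = ((-14 + 9/4) + 361)**2 = (-47/4 + 361)**2 = (1397/4)**2 = 1951609/16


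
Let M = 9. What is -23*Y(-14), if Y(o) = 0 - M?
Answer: 207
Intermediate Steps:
Y(o) = -9 (Y(o) = 0 - 1*9 = 0 - 9 = -9)
-23*Y(-14) = -23*(-9) = 207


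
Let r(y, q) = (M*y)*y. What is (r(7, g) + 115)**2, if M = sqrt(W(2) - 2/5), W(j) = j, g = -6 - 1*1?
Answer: 85333/5 + 4508*sqrt(10) ≈ 31322.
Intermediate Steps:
g = -7 (g = -6 - 1 = -7)
M = 2*sqrt(10)/5 (M = sqrt(2 - 2/5) = sqrt(8/5) = 2*sqrt(10)/5 ≈ 1.2649)
r(y, q) = 2*sqrt(10)*y**2/5 (r(y, q) = ((2*sqrt(10)/5)*y)*y = (2*y*sqrt(10)/5)*y = 2*sqrt(10)*y**2/5)
(r(7, g) + 115)**2 = ((2/5)*sqrt(10)*7**2 + 115)**2 = ((2/5)*sqrt(10)*49 + 115)**2 = (98*sqrt(10)/5 + 115)**2 = (115 + 98*sqrt(10)/5)**2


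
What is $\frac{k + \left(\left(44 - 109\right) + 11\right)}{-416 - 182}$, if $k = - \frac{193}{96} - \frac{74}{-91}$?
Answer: $\frac{482203}{5224128} \approx 0.092303$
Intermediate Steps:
$k = - \frac{10459}{8736}$ ($k = \left(-193\right) \frac{1}{96} - - \frac{74}{91} = - \frac{193}{96} + \frac{74}{91} = - \frac{10459}{8736} \approx -1.1972$)
$\frac{k + \left(\left(44 - 109\right) + 11\right)}{-416 - 182} = \frac{- \frac{10459}{8736} + \left(\left(44 - 109\right) + 11\right)}{-416 - 182} = \frac{- \frac{10459}{8736} + \left(-65 + 11\right)}{-416 - 182} = \frac{- \frac{10459}{8736} - 54}{-416 - 182} = - \frac{482203}{8736 \left(-598\right)} = \left(- \frac{482203}{8736}\right) \left(- \frac{1}{598}\right) = \frac{482203}{5224128}$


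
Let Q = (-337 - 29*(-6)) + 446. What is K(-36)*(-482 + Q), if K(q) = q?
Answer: 7164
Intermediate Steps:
Q = 283 (Q = (-337 + 174) + 446 = -163 + 446 = 283)
K(-36)*(-482 + Q) = -36*(-482 + 283) = -36*(-199) = 7164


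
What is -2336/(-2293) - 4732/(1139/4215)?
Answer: -45732095636/2611727 ≈ -17510.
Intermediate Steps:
-2336/(-2293) - 4732/(1139/4215) = -2336*(-1/2293) - 4732/(1139*(1/4215)) = 2336/2293 - 4732/1139/4215 = 2336/2293 - 4732*4215/1139 = 2336/2293 - 19945380/1139 = -45732095636/2611727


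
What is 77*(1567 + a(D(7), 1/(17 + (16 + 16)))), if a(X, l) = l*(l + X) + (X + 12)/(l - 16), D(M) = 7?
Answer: 32383641202/268569 ≈ 1.2058e+5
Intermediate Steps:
a(X, l) = l*(X + l) + (12 + X)/(-16 + l)
77*(1567 + a(D(7), 1/(17 + (16 + 16)))) = 77*(1567 + (12 + 7 + (1/(17 + (16 + 16)))³ - 16/(17 + (16 + 16))² + 7*(1/(17 + (16 + 16)))² - 16*7/(17 + (16 + 16)))/(-16 + 1/(17 + (16 + 16)))) = 77*(1567 + (12 + 7 + (1/(17 + 32))³ - 16/(17 + 32)² + 7*(1/(17 + 32))² - 16*7/(17 + 32))/(-16 + 1/(17 + 32))) = 77*(1567 + (12 + 7 + (1/49)³ - 16*(1/49)² + 7*(1/49)² - 16*7/49)/(-16 + 1/49)) = 77*(1567 + (12 + 7 + (1/49)³ - 16*(1/49)² + 7*(1/49)² - 16*7*1/49)/(-16 + 1/49)) = 77*(1567 + (12 + 7 + 1/117649 - 16*1/2401 + 7*(1/2401) - 16/7)/(-783/49)) = 77*(1567 - 49*(12 + 7 + 1/117649 - 16/2401 + 1/343 - 16/7)/783) = 77*(1567 - 49/783*1965979/117649) = 77*(1567 - 1965979/1879983) = 77*(2943967382/1879983) = 32383641202/268569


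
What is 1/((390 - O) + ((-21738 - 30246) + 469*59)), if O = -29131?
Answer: 1/5208 ≈ 0.00019201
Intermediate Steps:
1/((390 - O) + ((-21738 - 30246) + 469*59)) = 1/((390 - 1*(-29131)) + ((-21738 - 30246) + 469*59)) = 1/((390 + 29131) + (-51984 + 27671)) = 1/(29521 - 24313) = 1/5208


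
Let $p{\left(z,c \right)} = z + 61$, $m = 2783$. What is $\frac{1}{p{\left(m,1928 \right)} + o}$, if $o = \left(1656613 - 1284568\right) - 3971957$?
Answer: $- \frac{1}{3597068} \approx -2.78 \cdot 10^{-7}$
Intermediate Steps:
$p{\left(z,c \right)} = 61 + z$
$o = -3599912$ ($o = \left(1656613 - 1284568\right) - 3971957 = 372045 - 3971957 = -3599912$)
$\frac{1}{p{\left(m,1928 \right)} + o} = \frac{1}{\left(61 + 2783\right) - 3599912} = \frac{1}{2844 - 3599912} = \frac{1}{-3597068} = - \frac{1}{3597068}$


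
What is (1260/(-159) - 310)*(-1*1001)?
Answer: 16866850/53 ≈ 3.1824e+5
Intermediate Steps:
(1260/(-159) - 310)*(-1*1001) = (1260*(-1/159) - 310)*(-1001) = (-420/53 - 310)*(-1001) = -16850/53*(-1001) = 16866850/53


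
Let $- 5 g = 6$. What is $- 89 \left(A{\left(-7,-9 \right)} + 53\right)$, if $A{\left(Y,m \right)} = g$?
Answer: $- \frac{23051}{5} \approx -4610.2$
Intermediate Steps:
$g = - \frac{6}{5}$ ($g = \left(- \frac{1}{5}\right) 6 = - \frac{6}{5} \approx -1.2$)
$A{\left(Y,m \right)} = - \frac{6}{5}$
$- 89 \left(A{\left(-7,-9 \right)} + 53\right) = - 89 \left(- \frac{6}{5} + 53\right) = \left(-89\right) \frac{259}{5} = - \frac{23051}{5}$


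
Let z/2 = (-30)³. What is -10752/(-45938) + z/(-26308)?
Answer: 345439452/151067113 ≈ 2.2867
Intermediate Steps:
z = -54000 (z = 2*(-30)³ = 2*(-27000) = -54000)
-10752/(-45938) + z/(-26308) = -10752/(-45938) - 54000/(-26308) = -10752*(-1/45938) - 54000*(-1/26308) = 5376/22969 + 13500/6577 = 345439452/151067113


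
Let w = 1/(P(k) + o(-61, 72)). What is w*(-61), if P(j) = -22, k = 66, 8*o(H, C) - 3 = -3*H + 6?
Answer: -61/2 ≈ -30.500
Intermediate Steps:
o(H, C) = 9/8 - 3*H/8 (o(H, C) = 3/8 + (-3*H + 6)/8 = 3/8 + (6 - 3*H)/8 = 3/8 + (¾ - 3*H/8) = 9/8 - 3*H/8)
w = ½ (w = 1/(-22 + (9/8 - 3/8*(-61))) = 1/(-22 + (9/8 + 183/8)) = 1/(-22 + 24) = 1/2 = ½ ≈ 0.50000)
w*(-61) = (½)*(-61) = -61/2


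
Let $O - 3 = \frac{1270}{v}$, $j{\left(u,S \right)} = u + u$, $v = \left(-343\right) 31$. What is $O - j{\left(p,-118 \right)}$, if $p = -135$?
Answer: $\frac{2901539}{10633} \approx 272.88$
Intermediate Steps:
$v = -10633$
$j{\left(u,S \right)} = 2 u$
$O = \frac{30629}{10633}$ ($O = 3 + \frac{1270}{-10633} = 3 + 1270 \left(- \frac{1}{10633}\right) = 3 - \frac{1270}{10633} = \frac{30629}{10633} \approx 2.8806$)
$O - j{\left(p,-118 \right)} = \frac{30629}{10633} - 2 \left(-135\right) = \frac{30629}{10633} - -270 = \frac{30629}{10633} + 270 = \frac{2901539}{10633}$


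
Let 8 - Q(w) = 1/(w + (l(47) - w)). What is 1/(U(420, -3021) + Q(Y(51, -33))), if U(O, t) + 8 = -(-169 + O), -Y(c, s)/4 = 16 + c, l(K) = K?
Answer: -47/11798 ≈ -0.0039837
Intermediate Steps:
Y(c, s) = -64 - 4*c (Y(c, s) = -4*(16 + c) = -64 - 4*c)
U(O, t) = 161 - O (U(O, t) = -8 - (-169 + O) = -8 + (169 - O) = 161 - O)
Q(w) = 375/47 (Q(w) = 8 - 1/(w + (47 - w)) = 8 - 1/47 = 375/47)
1/(U(420, -3021) + Q(Y(51, -33))) = 1/((161 - 1*420) + 375/47) = 1/((161 - 420) + 375/47) = 1/(-259 + 375/47) = 1/(-11798/47) = -47/11798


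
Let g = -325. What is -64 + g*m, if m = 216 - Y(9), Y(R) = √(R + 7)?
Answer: -68964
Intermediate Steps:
Y(R) = √(7 + R)
m = 212 (m = 216 - √(7 + 9) = 216 - √16 = 216 - 1*4 = 216 - 4 = 212)
-64 + g*m = -64 - 325*212 = -64 - 68900 = -68964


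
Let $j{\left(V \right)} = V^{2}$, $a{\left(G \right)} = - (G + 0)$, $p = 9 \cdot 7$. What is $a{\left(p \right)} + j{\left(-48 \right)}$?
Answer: $2241$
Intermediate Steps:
$p = 63$
$a{\left(G \right)} = - G$
$a{\left(p \right)} + j{\left(-48 \right)} = \left(-1\right) 63 + \left(-48\right)^{2} = -63 + 2304 = 2241$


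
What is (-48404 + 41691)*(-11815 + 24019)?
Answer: -81925452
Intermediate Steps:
(-48404 + 41691)*(-11815 + 24019) = -6713*12204 = -81925452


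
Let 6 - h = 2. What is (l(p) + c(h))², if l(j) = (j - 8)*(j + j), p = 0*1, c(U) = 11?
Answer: 121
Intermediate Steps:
h = 4 (h = 6 - 1*2 = 6 - 2 = 4)
p = 0
l(j) = 2*j*(-8 + j) (l(j) = (-8 + j)*(2*j) = 2*j*(-8 + j))
(l(p) + c(h))² = (2*0*(-8 + 0) + 11)² = (2*0*(-8) + 11)² = (0 + 11)² = 11² = 121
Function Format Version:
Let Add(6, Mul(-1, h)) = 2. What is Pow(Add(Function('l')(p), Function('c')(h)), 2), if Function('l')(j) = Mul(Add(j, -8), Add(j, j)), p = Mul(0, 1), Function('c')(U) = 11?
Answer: 121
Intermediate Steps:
h = 4 (h = Add(6, Mul(-1, 2)) = Add(6, -2) = 4)
p = 0
Function('l')(j) = Mul(2, j, Add(-8, j)) (Function('l')(j) = Mul(Add(-8, j), Mul(2, j)) = Mul(2, j, Add(-8, j)))
Pow(Add(Function('l')(p), Function('c')(h)), 2) = Pow(Add(Mul(2, 0, Add(-8, 0)), 11), 2) = Pow(Add(Mul(2, 0, -8), 11), 2) = Pow(Add(0, 11), 2) = Pow(11, 2) = 121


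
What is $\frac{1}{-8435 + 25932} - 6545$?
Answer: $- \frac{114517864}{17497} \approx -6545.0$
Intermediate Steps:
$\frac{1}{-8435 + 25932} - 6545 = \frac{1}{17497} + \left(-10135 + 3590\right) = \frac{1}{17497} - 6545 = - \frac{114517864}{17497}$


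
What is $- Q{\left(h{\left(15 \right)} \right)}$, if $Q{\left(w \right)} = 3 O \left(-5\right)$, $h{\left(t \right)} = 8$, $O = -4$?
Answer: $-60$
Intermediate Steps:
$Q{\left(w \right)} = 60$ ($Q{\left(w \right)} = 3 \left(-4\right) \left(-5\right) = \left(-12\right) \left(-5\right) = 60$)
$- Q{\left(h{\left(15 \right)} \right)} = \left(-1\right) 60 = -60$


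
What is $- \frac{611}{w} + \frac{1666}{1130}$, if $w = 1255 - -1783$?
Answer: $\frac{2185439}{1716470} \approx 1.2732$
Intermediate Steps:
$w = 3038$ ($w = 1255 + 1783 = 3038$)
$- \frac{611}{w} + \frac{1666}{1130} = - \frac{611}{3038} + \frac{1666}{1130} = \left(-611\right) \frac{1}{3038} + 1666 \cdot \frac{1}{1130} = - \frac{611}{3038} + \frac{833}{565} = \frac{2185439}{1716470}$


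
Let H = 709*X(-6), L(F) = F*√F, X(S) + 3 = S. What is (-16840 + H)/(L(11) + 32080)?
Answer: -744929680/1029125069 + 255431*√11/1029125069 ≈ -0.72302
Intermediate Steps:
X(S) = -3 + S
L(F) = F^(3/2)
H = -6381 (H = 709*(-3 - 6) = 709*(-9) = -6381)
(-16840 + H)/(L(11) + 32080) = (-16840 - 6381)/(11^(3/2) + 32080) = -23221/(11*√11 + 32080) = -23221/(32080 + 11*√11)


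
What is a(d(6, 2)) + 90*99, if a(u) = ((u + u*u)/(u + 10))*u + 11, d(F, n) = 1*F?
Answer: 35747/4 ≈ 8936.8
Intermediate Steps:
d(F, n) = F
a(u) = 11 + u*(u + u²)/(10 + u) (a(u) = ((u + u²)/(10 + u))*u + 11 = u*(u + u²)/(10 + u) + 11 = 11 + u*(u + u²)/(10 + u))
a(d(6, 2)) + 90*99 = (110 + 6² + 6³ + 11*6)/(10 + 6) + 90*99 = (110 + 36 + 216 + 66)/16 + 8910 = (1/16)*428 + 8910 = 107/4 + 8910 = 35747/4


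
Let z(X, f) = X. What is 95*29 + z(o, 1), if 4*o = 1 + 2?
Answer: 11023/4 ≈ 2755.8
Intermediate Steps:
o = ¾ (o = (1 + 2)/4 = (¼)*3 = ¾ ≈ 0.75000)
95*29 + z(o, 1) = 95*29 + ¾ = 2755 + ¾ = 11023/4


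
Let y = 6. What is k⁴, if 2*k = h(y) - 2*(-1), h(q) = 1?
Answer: 81/16 ≈ 5.0625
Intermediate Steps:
k = 3/2 (k = (1 - 2*(-1))/2 = (1 + 2)/2 = (½)*3 = 3/2 ≈ 1.5000)
k⁴ = (3/2)⁴ = 81/16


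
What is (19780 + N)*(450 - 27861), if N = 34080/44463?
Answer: -8036103154140/14821 ≈ -5.4221e+8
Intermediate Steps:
N = 11360/14821 (N = 34080*(1/44463) = 11360/14821 ≈ 0.76648)
(19780 + N)*(450 - 27861) = (19780 + 11360/14821)*(450 - 27861) = (293170740/14821)*(-27411) = -8036103154140/14821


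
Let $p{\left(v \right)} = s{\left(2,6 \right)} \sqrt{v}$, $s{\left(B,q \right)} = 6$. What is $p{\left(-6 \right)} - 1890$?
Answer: $-1890 + 6 i \sqrt{6} \approx -1890.0 + 14.697 i$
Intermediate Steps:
$p{\left(v \right)} = 6 \sqrt{v}$
$p{\left(-6 \right)} - 1890 = 6 \sqrt{-6} - 1890 = 6 i \sqrt{6} - 1890 = -1890 + 6 i \sqrt{6}$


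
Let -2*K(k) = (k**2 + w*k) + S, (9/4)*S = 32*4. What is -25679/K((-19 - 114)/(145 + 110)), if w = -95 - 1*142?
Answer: 556592325/1959124 ≈ 284.10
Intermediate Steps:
S = 512/9 (S = 4*(32*4)/9 = (4/9)*128 = 512/9 ≈ 56.889)
w = -237 (w = -95 - 142 = -237)
K(k) = -256/9 - k**2/2 + 237*k/2 (K(k) = -((k**2 - 237*k) + 512/9)/2 = -(512/9 + k**2 - 237*k)/2 = -256/9 - k**2/2 + 237*k/2)
-25679/K((-19 - 114)/(145 + 110)) = -25679/(-256/9 - (-19 - 114)**2/(145 + 110)**2/2 + 237*((-19 - 114)/(145 + 110))/2) = -25679/(-256/9 - (-133/255)**2/2 + 237*(-133/255)/2) = -25679/(-256/9 - (-133*1/255)**2/2 + 237*(-133*1/255)/2) = -25679/(-256/9 - (-133/255)**2/2 + (237/2)*(-133/255)) = -25679/(-256/9 - 1/2*17689/65025 - 10507/170) = -25679/(-256/9 - 17689/130050 - 10507/170) = -25679/(-1959124/21675) = -25679*(-21675/1959124) = 556592325/1959124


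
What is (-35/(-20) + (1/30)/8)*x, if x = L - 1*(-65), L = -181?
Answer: -12209/60 ≈ -203.48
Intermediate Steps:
x = -116 (x = -181 - 1*(-65) = -181 + 65 = -116)
(-35/(-20) + (1/30)/8)*x = (-35/(-20) + (1/30)/8)*(-116) = (-35*(-1/20) + (1*(1/30))*(⅛))*(-116) = (7/4 + (1/30)*(⅛))*(-116) = (7/4 + 1/240)*(-116) = (421/240)*(-116) = -12209/60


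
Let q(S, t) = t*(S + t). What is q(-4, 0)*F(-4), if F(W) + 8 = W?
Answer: 0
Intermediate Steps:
F(W) = -8 + W
q(-4, 0)*F(-4) = (0*(-4 + 0))*(-8 - 4) = (0*(-4))*(-12) = 0*(-12) = 0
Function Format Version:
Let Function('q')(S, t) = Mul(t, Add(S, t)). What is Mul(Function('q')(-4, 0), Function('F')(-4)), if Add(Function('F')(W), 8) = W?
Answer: 0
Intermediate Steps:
Function('F')(W) = Add(-8, W)
Mul(Function('q')(-4, 0), Function('F')(-4)) = Mul(Mul(0, Add(-4, 0)), Add(-8, -4)) = Mul(Mul(0, -4), -12) = Mul(0, -12) = 0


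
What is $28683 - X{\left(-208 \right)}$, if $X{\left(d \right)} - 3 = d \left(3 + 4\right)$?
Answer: $30136$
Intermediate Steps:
$X{\left(d \right)} = 3 + 7 d$ ($X{\left(d \right)} = 3 + d \left(3 + 4\right) = 3 + d 7 = 3 + 7 d$)
$28683 - X{\left(-208 \right)} = 28683 - \left(3 + 7 \left(-208\right)\right) = 28683 - \left(3 - 1456\right) = 28683 - -1453 = 28683 + 1453 = 30136$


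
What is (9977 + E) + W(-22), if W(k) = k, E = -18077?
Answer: -8122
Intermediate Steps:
(9977 + E) + W(-22) = (9977 - 18077) - 22 = -8100 - 22 = -8122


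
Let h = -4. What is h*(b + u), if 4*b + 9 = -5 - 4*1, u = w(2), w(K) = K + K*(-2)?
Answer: 26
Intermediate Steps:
w(K) = -K (w(K) = K - 2*K = -K)
u = -2 (u = -1*2 = -2)
b = -9/2 (b = -9/4 + (-5 - 4*1)/4 = -9/4 + (-5 - 4)/4 = -9/4 + (1/4)*(-9) = -9/4 - 9/4 = -9/2 ≈ -4.5000)
h*(b + u) = -4*(-9/2 - 2) = -4*(-13/2) = 26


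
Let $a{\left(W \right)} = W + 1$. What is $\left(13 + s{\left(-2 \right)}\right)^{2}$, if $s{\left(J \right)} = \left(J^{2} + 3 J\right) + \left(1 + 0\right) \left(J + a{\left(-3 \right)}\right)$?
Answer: $49$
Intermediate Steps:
$a{\left(W \right)} = 1 + W$
$s{\left(J \right)} = -2 + J^{2} + 4 J$ ($s{\left(J \right)} = \left(J^{2} + 3 J\right) + \left(1 + 0\right) \left(J + \left(1 - 3\right)\right) = \left(J^{2} + 3 J\right) + 1 \left(J - 2\right) = \left(J^{2} + 3 J\right) + 1 \left(-2 + J\right) = \left(J^{2} + 3 J\right) + \left(-2 + J\right) = -2 + J^{2} + 4 J$)
$\left(13 + s{\left(-2 \right)}\right)^{2} = \left(13 + \left(-2 + \left(-2\right)^{2} + 4 \left(-2\right)\right)\right)^{2} = \left(13 - 6\right)^{2} = 7^{2} = 49$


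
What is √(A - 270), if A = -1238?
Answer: 2*I*√377 ≈ 38.833*I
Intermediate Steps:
√(A - 270) = √(-1238 - 270) = √(-1508) = 2*I*√377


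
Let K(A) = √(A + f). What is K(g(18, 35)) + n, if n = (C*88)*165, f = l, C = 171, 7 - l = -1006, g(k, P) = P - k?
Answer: 2482920 + √1030 ≈ 2.4830e+6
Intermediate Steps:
l = 1013 (l = 7 - 1*(-1006) = 7 + 1006 = 1013)
f = 1013
K(A) = √(1013 + A) (K(A) = √(A + 1013) = √(1013 + A))
n = 2482920 (n = (171*88)*165 = 15048*165 = 2482920)
K(g(18, 35)) + n = √(1013 + (35 - 1*18)) + 2482920 = √(1013 + (35 - 18)) + 2482920 = √(1013 + 17) + 2482920 = √1030 + 2482920 = 2482920 + √1030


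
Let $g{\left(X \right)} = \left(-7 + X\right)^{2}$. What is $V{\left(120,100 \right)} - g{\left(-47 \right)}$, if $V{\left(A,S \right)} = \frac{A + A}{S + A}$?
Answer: $- \frac{32064}{11} \approx -2914.9$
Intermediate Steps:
$V{\left(A,S \right)} = \frac{2 A}{A + S}$
$V{\left(120,100 \right)} - g{\left(-47 \right)} = 2 \cdot 120 \frac{1}{120 + 100} - \left(-7 - 47\right)^{2} = 2 \cdot 120 \cdot \frac{1}{220} - \left(-54\right)^{2} = 2 \cdot 120 \cdot \frac{1}{220} - 2916 = \frac{12}{11} - 2916 = - \frac{32064}{11}$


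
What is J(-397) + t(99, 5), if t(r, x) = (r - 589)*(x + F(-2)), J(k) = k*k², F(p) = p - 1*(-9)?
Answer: -62576653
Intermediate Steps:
F(p) = 9 + p (F(p) = p + 9 = 9 + p)
J(k) = k³
t(r, x) = (-589 + r)*(7 + x) (t(r, x) = (r - 589)*(x + (9 - 2)) = (-589 + r)*(x + 7) = (-589 + r)*(7 + x))
J(-397) + t(99, 5) = (-397)³ + (-4123 - 589*5 + 7*99 + 99*5) = -62570773 + (-4123 - 2945 + 693 + 495) = -62570773 - 5880 = -62576653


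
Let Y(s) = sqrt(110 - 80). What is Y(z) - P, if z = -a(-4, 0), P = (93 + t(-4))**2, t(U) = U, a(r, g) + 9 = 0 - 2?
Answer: -7921 + sqrt(30) ≈ -7915.5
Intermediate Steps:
a(r, g) = -11 (a(r, g) = -9 + (0 - 2) = -9 - 2 = -11)
P = 7921 (P = (93 - 4)**2 = 89**2 = 7921)
z = 11 (z = -1*(-11) = 11)
Y(s) = sqrt(30)
Y(z) - P = sqrt(30) - 1*7921 = sqrt(30) - 7921 = -7921 + sqrt(30)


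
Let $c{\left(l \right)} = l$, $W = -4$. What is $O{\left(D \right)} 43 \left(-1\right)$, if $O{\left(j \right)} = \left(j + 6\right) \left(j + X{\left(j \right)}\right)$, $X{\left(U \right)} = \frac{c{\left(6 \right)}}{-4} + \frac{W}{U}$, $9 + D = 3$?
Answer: $0$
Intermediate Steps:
$D = -6$ ($D = -9 + 3 = -6$)
$X{\left(U \right)} = - \frac{3}{2} - \frac{4}{U}$ ($X{\left(U \right)} = \frac{6}{-4} - \frac{4}{U} = 6 \left(- \frac{1}{4}\right) - \frac{4}{U} = - \frac{3}{2} - \frac{4}{U}$)
$O{\left(j \right)} = \left(6 + j\right) \left(- \frac{3}{2} + j - \frac{4}{j}\right)$ ($O{\left(j \right)} = \left(j + 6\right) \left(j - \left(\frac{3}{2} + \frac{4}{j}\right)\right) = \left(6 + j\right) \left(- \frac{3}{2} + j - \frac{4}{j}\right)$)
$O{\left(D \right)} 43 \left(-1\right) = \left(-13 + \left(-6\right)^{2} - \frac{24}{-6} + \frac{9}{2} \left(-6\right)\right) 43 \left(-1\right) = \left(-13 + 36 - -4 - 27\right) 43 \left(-1\right) = \left(-13 + 36 + 4 - 27\right) 43 \left(-1\right) = 0 \cdot 43 \left(-1\right) = 0 \left(-1\right) = 0$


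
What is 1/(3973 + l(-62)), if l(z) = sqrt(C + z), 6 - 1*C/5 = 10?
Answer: 3973/15784811 - I*sqrt(82)/15784811 ≈ 0.0002517 - 5.7368e-7*I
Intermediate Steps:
C = -20 (C = 30 - 5*10 = 30 - 50 = -20)
l(z) = sqrt(-20 + z)
1/(3973 + l(-62)) = 1/(3973 + sqrt(-20 - 62)) = 1/(3973 + sqrt(-82)) = 1/(3973 + I*sqrt(82))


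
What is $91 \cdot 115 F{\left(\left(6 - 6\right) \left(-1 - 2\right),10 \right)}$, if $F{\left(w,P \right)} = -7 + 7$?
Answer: $0$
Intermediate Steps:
$F{\left(w,P \right)} = 0$
$91 \cdot 115 F{\left(\left(6 - 6\right) \left(-1 - 2\right),10 \right)} = 91 \cdot 115 \cdot 0 = 10465 \cdot 0 = 0$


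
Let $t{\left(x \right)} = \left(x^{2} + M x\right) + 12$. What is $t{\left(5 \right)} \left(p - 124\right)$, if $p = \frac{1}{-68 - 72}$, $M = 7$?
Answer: $- \frac{312498}{35} \approx -8928.5$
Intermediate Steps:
$p = - \frac{1}{140}$ ($p = \frac{1}{-68 - 72} = \frac{1}{-140} = - \frac{1}{140} \approx -0.0071429$)
$t{\left(x \right)} = 12 + x^{2} + 7 x$ ($t{\left(x \right)} = \left(x^{2} + 7 x\right) + 12 = 12 + x^{2} + 7 x$)
$t{\left(5 \right)} \left(p - 124\right) = \left(12 + 5^{2} + 7 \cdot 5\right) \left(- \frac{1}{140} - 124\right) = \left(12 + 25 + 35\right) \left(- \frac{17361}{140}\right) = 72 \left(- \frac{17361}{140}\right) = - \frac{312498}{35}$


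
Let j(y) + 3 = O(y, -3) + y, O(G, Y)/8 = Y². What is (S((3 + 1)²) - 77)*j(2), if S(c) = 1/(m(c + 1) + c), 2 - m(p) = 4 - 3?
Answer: -92868/17 ≈ -5462.8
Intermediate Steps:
O(G, Y) = 8*Y²
j(y) = 69 + y (j(y) = -3 + (8*(-3)² + y) = -3 + (8*9 + y) = -3 + (72 + y) = 69 + y)
m(p) = 1 (m(p) = 2 - (4 - 3) = 2 - 1*1 = 2 - 1 = 1)
S(c) = 1/(1 + c)
(S((3 + 1)²) - 77)*j(2) = (1/(1 + (3 + 1)²) - 77)*(69 + 2) = (1/(1 + 4²) - 77)*71 = (1/(1 + 16) - 77)*71 = (1/17 - 77)*71 = -1308/17*71 = -92868/17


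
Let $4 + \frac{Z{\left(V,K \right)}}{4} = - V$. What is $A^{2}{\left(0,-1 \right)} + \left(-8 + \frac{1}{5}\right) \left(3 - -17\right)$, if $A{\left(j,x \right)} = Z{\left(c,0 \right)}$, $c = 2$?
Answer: $420$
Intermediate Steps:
$Z{\left(V,K \right)} = -16 - 4 V$ ($Z{\left(V,K \right)} = -16 + 4 \left(- V\right) = -16 - 4 V$)
$A{\left(j,x \right)} = -24$ ($A{\left(j,x \right)} = -16 - 8 = -24$)
$A^{2}{\left(0,-1 \right)} + \left(-8 + \frac{1}{5}\right) \left(3 - -17\right) = \left(-24\right)^{2} + \left(-8 + \frac{1}{5}\right) \left(3 - -17\right) = 576 + \left(-8 + \frac{1}{5}\right) \left(3 + 17\right) = 576 - 156 = 420$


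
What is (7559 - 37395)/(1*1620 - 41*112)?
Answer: 7459/743 ≈ 10.039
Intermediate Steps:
(7559 - 37395)/(1*1620 - 41*112) = -29836/(1620 - 4592) = -29836/(-2972) = -29836*(-1/2972) = 7459/743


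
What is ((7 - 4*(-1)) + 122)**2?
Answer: 17689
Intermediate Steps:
((7 - 4*(-1)) + 122)**2 = ((7 + 4) + 122)**2 = (11 + 122)**2 = 133**2 = 17689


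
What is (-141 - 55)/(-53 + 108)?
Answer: -196/55 ≈ -3.5636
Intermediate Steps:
(-141 - 55)/(-53 + 108) = -196/55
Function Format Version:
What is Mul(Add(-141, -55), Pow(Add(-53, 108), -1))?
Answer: Rational(-196, 55) ≈ -3.5636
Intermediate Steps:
Mul(Add(-141, -55), Pow(Add(-53, 108), -1)) = Mul(-196, Pow(55, -1)) = Mul(-196, Rational(1, 55)) = Rational(-196, 55)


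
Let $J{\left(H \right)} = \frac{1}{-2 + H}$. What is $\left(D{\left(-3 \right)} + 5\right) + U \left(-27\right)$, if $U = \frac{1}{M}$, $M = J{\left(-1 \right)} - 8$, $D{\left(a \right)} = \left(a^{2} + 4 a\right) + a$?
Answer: $\frac{56}{25} \approx 2.24$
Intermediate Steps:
$D{\left(a \right)} = a^{2} + 5 a$
$M = - \frac{25}{3}$ ($M = \frac{1}{-2 - 1} - 8 = \frac{1}{-3} - 8 = - \frac{1}{3} - 8 = - \frac{25}{3} \approx -8.3333$)
$U = - \frac{3}{25}$ ($U = \frac{1}{- \frac{25}{3}} = - \frac{3}{25} \approx -0.12$)
$\left(D{\left(-3 \right)} + 5\right) + U \left(-27\right) = \left(- 3 \left(5 - 3\right) + 5\right) - - \frac{81}{25} = \left(\left(-3\right) 2 + 5\right) + \frac{81}{25} = \left(-6 + 5\right) + \frac{81}{25} = -1 + \frac{81}{25} = \frac{56}{25}$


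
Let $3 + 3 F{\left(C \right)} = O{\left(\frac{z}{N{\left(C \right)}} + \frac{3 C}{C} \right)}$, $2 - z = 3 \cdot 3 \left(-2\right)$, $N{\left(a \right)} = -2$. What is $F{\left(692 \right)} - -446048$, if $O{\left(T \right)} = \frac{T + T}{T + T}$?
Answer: $\frac{1338142}{3} \approx 4.4605 \cdot 10^{5}$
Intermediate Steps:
$z = 20$ ($z = 2 - 3 \cdot 3 \left(-2\right) = 2 - 9 \left(-2\right) = 2 - -18 = 2 + 18 = 20$)
$O{\left(T \right)} = 1$ ($O{\left(T \right)} = \frac{2 T}{2 T} = 2 T \frac{1}{2 T} = 1$)
$F{\left(C \right)} = - \frac{2}{3}$ ($F{\left(C \right)} = -1 + \frac{1}{3} \cdot 1 = -1 + \frac{1}{3} = - \frac{2}{3}$)
$F{\left(692 \right)} - -446048 = - \frac{2}{3} - -446048 = - \frac{2}{3} + 446048 = \frac{1338142}{3}$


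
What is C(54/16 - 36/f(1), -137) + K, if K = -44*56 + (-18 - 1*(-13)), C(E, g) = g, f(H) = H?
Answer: -2606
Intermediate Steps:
K = -2469 (K = -2464 + (-18 + 13) = -2464 - 5 = -2469)
C(54/16 - 36/f(1), -137) + K = -137 - 2469 = -2606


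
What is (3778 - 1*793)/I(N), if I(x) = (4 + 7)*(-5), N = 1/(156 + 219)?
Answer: -597/11 ≈ -54.273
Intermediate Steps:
N = 1/375 ≈ 0.0026667
I(x) = -55 (I(x) = 11*(-5) = -55)
(3778 - 1*793)/I(N) = (3778 - 1*793)/(-55) = (3778 - 793)*(-1/55) = 2985*(-1/55) = -597/11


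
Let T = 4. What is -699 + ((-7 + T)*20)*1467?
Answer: -88719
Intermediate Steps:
-699 + ((-7 + T)*20)*1467 = -699 + ((-7 + 4)*20)*1467 = -699 - 3*20*1467 = -699 - 60*1467 = -699 - 88020 = -88719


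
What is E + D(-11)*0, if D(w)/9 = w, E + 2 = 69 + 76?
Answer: 143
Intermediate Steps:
E = 143 (E = -2 + (69 + 76) = -2 + 145 = 143)
D(w) = 9*w
E + D(-11)*0 = 143 + (9*(-11))*0 = 143 - 99*0 = 143 + 0 = 143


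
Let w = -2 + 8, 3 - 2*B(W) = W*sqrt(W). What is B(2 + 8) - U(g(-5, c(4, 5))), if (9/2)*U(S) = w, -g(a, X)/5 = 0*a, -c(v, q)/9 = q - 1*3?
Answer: 1/6 - 5*sqrt(10) ≈ -15.645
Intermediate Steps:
c(v, q) = 27 - 9*q (c(v, q) = -9*(q - 1*3) = -9*(q - 3) = -9*(-3 + q) = 27 - 9*q)
B(W) = 3/2 - W**(3/2)/2 (B(W) = 3/2 - W*sqrt(W)/2 = 3/2 - W**(3/2)/2)
g(a, X) = 0 (g(a, X) = -0*a = -5*0 = 0)
w = 6
U(S) = 4/3 (U(S) = (2/9)*6 = 4/3)
B(2 + 8) - U(g(-5, c(4, 5))) = (3/2 - (2 + 8)**(3/2)/2) - 1*4/3 = (3/2 - 5*sqrt(10)) - 4/3 = 1/6 - 5*sqrt(10)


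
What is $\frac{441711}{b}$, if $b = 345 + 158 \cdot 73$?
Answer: $\frac{441711}{11879} \approx 37.184$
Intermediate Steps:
$b = 11879$ ($b = 345 + 11534 = 11879$)
$\frac{441711}{b} = \frac{441711}{11879}$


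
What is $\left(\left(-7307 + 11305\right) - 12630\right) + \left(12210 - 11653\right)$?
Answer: $-8075$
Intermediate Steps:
$\left(\left(-7307 + 11305\right) - 12630\right) + \left(12210 - 11653\right) = \left(3998 - 12630\right) + 557 = -8632 + 557 = -8075$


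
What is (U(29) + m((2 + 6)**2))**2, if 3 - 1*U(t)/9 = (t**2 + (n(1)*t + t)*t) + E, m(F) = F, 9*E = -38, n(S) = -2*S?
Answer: 16641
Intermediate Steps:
E = -38/9 (E = (1/9)*(-38) = -38/9 ≈ -4.2222)
U(t) = 65 (U(t) = 27 - 9*((t**2 + ((-2*1)*t + t)*t) - 38/9) = 27 - 9*((t**2 + (-2*t + t)*t) - 38/9) = 27 - 9*((t**2 + (-t)*t) - 38/9) = 27 - 9*((t**2 - t**2) - 38/9) = 27 - 9*(0 - 38/9) = 27 - 9*(-38/9) = 27 + 38 = 65)
(U(29) + m((2 + 6)**2))**2 = (65 + (2 + 6)**2)**2 = (65 + 8**2)**2 = (65 + 64)**2 = 129**2 = 16641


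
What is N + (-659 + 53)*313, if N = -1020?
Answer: -190698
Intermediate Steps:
N + (-659 + 53)*313 = -1020 + (-659 + 53)*313 = -1020 - 606*313 = -1020 - 189678 = -190698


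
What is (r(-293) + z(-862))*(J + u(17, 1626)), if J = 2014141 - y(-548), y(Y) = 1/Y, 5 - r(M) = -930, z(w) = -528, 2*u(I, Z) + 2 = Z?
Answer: 449407057715/548 ≈ 8.2009e+8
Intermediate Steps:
u(I, Z) = -1 + Z/2
r(M) = 935 (r(M) = 5 - 1*(-930) = 5 + 930 = 935)
J = 1103749269/548 (J = 2014141 - 1/(-548) = 2014141 - 1*(-1/548) = 2014141 + 1/548 = 1103749269/548 ≈ 2.0141e+6)
(r(-293) + z(-862))*(J + u(17, 1626)) = (935 - 528)*(1103749269/548 + (-1 + (½)*1626)) = 407*(1103749269/548 + (-1 + 813)) = 407*(1103749269/548 + 812) = 407*(1104194245/548) = 449407057715/548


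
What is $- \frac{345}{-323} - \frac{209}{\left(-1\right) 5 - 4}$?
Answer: $\frac{70612}{2907} \approx 24.29$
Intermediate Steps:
$- \frac{345}{-323} - \frac{209}{\left(-1\right) 5 - 4} = \left(-345\right) \left(- \frac{1}{323}\right) - \frac{209}{-5 - 4} = \frac{345}{323} - \frac{209}{-9} = \frac{345}{323} - - \frac{209}{9} = \frac{345}{323} + \frac{209}{9} = \frac{70612}{2907}$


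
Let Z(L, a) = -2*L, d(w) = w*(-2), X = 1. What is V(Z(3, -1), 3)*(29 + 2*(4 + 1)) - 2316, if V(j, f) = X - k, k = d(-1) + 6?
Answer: -2589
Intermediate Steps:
d(w) = -2*w
k = 8 (k = -2*(-1) + 6 = 2 + 6 = 8)
V(j, f) = -7 (V(j, f) = 1 - 1*8 = 1 - 8 = -7)
V(Z(3, -1), 3)*(29 + 2*(4 + 1)) - 2316 = -7*(29 + 2*(4 + 1)) - 2316 = -7*(29 + 2*5) - 2316 = -7*(29 + 10) - 2316 = -7*39 - 2316 = -273 - 2316 = -2589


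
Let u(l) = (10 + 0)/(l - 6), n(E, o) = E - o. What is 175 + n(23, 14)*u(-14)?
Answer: 341/2 ≈ 170.50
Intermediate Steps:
u(l) = 10/(-6 + l)
175 + n(23, 14)*u(-14) = 175 + (23 - 1*14)*(10/(-6 - 14)) = 175 + (23 - 14)*(10/(-20)) = 175 + 9*(10*(-1/20)) = 175 + 9*(-½) = 175 - 9/2 = 341/2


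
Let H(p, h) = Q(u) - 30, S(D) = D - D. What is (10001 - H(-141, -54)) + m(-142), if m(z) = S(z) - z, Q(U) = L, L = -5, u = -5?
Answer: 10178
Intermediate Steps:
S(D) = 0
Q(U) = -5
H(p, h) = -35 (H(p, h) = -5 - 30 = -35)
m(z) = -z (m(z) = 0 - z = -z)
(10001 - H(-141, -54)) + m(-142) = (10001 - 1*(-35)) - 1*(-142) = (10001 + 35) + 142 = 10036 + 142 = 10178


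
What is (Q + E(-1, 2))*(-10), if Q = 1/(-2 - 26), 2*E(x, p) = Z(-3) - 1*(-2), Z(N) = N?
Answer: 75/14 ≈ 5.3571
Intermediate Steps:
E(x, p) = -1/2 (E(x, p) = (-3 - 1*(-2))/2 = (-3 + 2)/2 = (1/2)*(-1) = -1/2)
Q = -1/28 (Q = 1/(-28) = -1/28 ≈ -0.035714)
(Q + E(-1, 2))*(-10) = (-1/28 - 1/2)*(-10) = -15/28*(-10) = 75/14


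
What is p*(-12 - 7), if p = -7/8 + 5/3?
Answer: -361/24 ≈ -15.042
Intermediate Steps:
p = 19/24 (p = -7*⅛ + 5*(⅓) = -7/8 + 5/3 = 19/24 ≈ 0.79167)
p*(-12 - 7) = 19*(-12 - 7)/24 = (19/24)*(-19) = -361/24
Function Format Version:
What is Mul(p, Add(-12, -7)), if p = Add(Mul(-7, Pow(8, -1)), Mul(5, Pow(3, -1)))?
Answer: Rational(-361, 24) ≈ -15.042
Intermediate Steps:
p = Rational(19, 24) (p = Add(Mul(-7, Rational(1, 8)), Mul(5, Rational(1, 3))) = Add(Rational(-7, 8), Rational(5, 3)) = Rational(19, 24) ≈ 0.79167)
Mul(p, Add(-12, -7)) = Mul(Rational(19, 24), Add(-12, -7)) = Mul(Rational(19, 24), -19) = Rational(-361, 24)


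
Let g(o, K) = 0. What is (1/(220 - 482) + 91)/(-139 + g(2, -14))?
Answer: -23841/36418 ≈ -0.65465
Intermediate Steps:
(1/(220 - 482) + 91)/(-139 + g(2, -14)) = (1/(220 - 482) + 91)/(-139 + 0) = (1/(-262) + 91)/(-139) = (-1/262 + 91)*(-1/139) = (23841/262)*(-1/139) = -23841/36418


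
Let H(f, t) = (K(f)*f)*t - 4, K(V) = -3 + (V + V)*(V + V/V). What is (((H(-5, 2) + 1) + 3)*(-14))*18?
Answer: 93240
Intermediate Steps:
K(V) = -3 + 2*V*(1 + V) (K(V) = -3 + (2*V)*(V + 1) = -3 + (2*V)*(1 + V) = -3 + 2*V*(1 + V))
H(f, t) = -4 + f*t*(-3 + 2*f + 2*f²) (H(f, t) = ((-3 + 2*f + 2*f²)*f)*t - 4 = (f*(-3 + 2*f + 2*f²))*t - 4 = f*t*(-3 + 2*f + 2*f²) - 4 = -4 + f*t*(-3 + 2*f + 2*f²))
(((H(-5, 2) + 1) + 3)*(-14))*18 = ((((-4 - 5*2*(-3 + 2*(-5) + 2*(-5)²)) + 1) + 3)*(-14))*18 = ((((-4 - 5*2*(-3 - 10 + 2*25)) + 1) + 3)*(-14))*18 = ((((-4 - 5*2*(-3 - 10 + 50)) + 1) + 3)*(-14))*18 = ((((-4 - 5*2*37) + 1) + 3)*(-14))*18 = ((((-4 - 370) + 1) + 3)*(-14))*18 = (((-374 + 1) + 3)*(-14))*18 = ((-373 + 3)*(-14))*18 = -370*(-14)*18 = 5180*18 = 93240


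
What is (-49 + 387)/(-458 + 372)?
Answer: -169/43 ≈ -3.9302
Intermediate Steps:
(-49 + 387)/(-458 + 372) = 338/(-86) = 338*(-1/86) = -169/43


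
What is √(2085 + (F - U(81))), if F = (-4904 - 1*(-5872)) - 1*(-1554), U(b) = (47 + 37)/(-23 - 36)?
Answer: √16041923/59 ≈ 67.885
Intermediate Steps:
U(b) = -84/59 (U(b) = 84/(-59) = 84*(-1/59) = -84/59)
F = 2522 (F = (-4904 + 5872) + 1554 = 968 + 1554 = 2522)
√(2085 + (F - U(81))) = √(2085 + (2522 - 1*(-84/59))) = √(2085 + (2522 + 84/59)) = √(2085 + 148882/59) = √(271897/59) = √16041923/59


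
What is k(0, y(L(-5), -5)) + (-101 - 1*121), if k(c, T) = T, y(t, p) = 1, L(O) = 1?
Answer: -221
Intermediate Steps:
k(0, y(L(-5), -5)) + (-101 - 1*121) = 1 + (-101 - 1*121) = 1 + (-101 - 121) = 1 - 222 = -221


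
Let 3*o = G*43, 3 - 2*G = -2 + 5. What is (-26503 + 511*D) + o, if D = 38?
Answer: -7085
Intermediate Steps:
G = 0 (G = 3/2 - (-2 + 5)/2 = 3/2 - 1/2*3 = 3/2 - 3/2 = 0)
o = 0 (o = (0*43)/3 = (1/3)*0 = 0)
(-26503 + 511*D) + o = (-26503 + 511*38) + 0 = (-26503 + 19418) + 0 = -7085 + 0 = -7085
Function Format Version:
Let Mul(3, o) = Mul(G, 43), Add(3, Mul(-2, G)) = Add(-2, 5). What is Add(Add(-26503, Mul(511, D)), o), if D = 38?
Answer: -7085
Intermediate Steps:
G = 0 (G = Add(Rational(3, 2), Mul(Rational(-1, 2), Add(-2, 5))) = Add(Rational(3, 2), Mul(Rational(-1, 2), 3)) = Add(Rational(3, 2), Rational(-3, 2)) = 0)
o = 0 (o = Mul(Rational(1, 3), Mul(0, 43)) = Mul(Rational(1, 3), 0) = 0)
Add(Add(-26503, Mul(511, D)), o) = Add(Add(-26503, Mul(511, 38)), 0) = Add(Add(-26503, 19418), 0) = Add(-7085, 0) = -7085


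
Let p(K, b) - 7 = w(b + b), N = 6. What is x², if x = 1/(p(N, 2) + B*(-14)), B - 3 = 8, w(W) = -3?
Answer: 1/22500 ≈ 4.4444e-5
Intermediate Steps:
B = 11 (B = 3 + 8 = 11)
p(K, b) = 4 (p(K, b) = 7 - 3 = 4)
x = -1/150 (x = 1/(4 + 11*(-14)) = 1/(4 - 154) = 1/(-150) = -1/150 ≈ -0.0066667)
x² = (-1/150)² = 1/22500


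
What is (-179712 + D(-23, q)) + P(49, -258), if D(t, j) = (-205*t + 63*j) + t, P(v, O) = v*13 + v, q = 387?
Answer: -149953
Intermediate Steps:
P(v, O) = 14*v (P(v, O) = 13*v + v = 14*v)
D(t, j) = -204*t + 63*j
(-179712 + D(-23, q)) + P(49, -258) = (-179712 + (-204*(-23) + 63*387)) + 14*49 = (-179712 + (4692 + 24381)) + 686 = (-179712 + 29073) + 686 = -150639 + 686 = -149953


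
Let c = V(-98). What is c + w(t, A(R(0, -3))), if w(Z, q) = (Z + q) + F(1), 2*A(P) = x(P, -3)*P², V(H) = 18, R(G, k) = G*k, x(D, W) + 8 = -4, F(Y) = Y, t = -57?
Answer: -38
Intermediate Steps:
x(D, W) = -12 (x(D, W) = -8 - 4 = -12)
c = 18
A(P) = -6*P² (A(P) = (-12*P²)/2 = -6*P²)
w(Z, q) = 1 + Z + q (w(Z, q) = (Z + q) + 1 = 1 + Z + q)
c + w(t, A(R(0, -3))) = 18 + (1 - 57 - 6*(0*(-3))²) = 18 + (1 - 57 - 6*0²) = 18 + (1 - 57 - 6*0) = 18 + (1 - 57 + 0) = 18 - 56 = -38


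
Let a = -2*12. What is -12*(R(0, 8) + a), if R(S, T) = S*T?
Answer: 288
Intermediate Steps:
a = -24
-12*(R(0, 8) + a) = -12*(0*8 - 24) = -12*(0 - 24) = -12*(-24) = 288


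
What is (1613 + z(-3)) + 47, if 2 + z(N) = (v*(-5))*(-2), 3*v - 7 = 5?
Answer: 1698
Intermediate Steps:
v = 4 (v = 7/3 + (1/3)*5 = 7/3 + 5/3 = 4)
z(N) = 38 (z(N) = -2 + (4*(-5))*(-2) = -2 - 20*(-2) = -2 + 40 = 38)
(1613 + z(-3)) + 47 = (1613 + 38) + 47 = 1651 + 47 = 1698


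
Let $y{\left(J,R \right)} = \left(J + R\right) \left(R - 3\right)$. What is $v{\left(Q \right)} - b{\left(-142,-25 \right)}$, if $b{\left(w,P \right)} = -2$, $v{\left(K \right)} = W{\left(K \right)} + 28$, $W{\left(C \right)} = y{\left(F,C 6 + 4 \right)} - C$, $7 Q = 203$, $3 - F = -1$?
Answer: $31851$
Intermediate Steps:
$F = 4$ ($F = 3 - -1 = 3 + 1 = 4$)
$Q = 29$ ($Q = \frac{1}{7} \cdot 203 = 29$)
$y{\left(J,R \right)} = \left(-3 + R\right) \left(J + R\right)$ ($y{\left(J,R \right)} = \left(J + R\right) \left(-3 + R\right) = \left(-3 + R\right) \left(J + R\right)$)
$W{\left(C \right)} = -8 + \left(4 + 6 C\right)^{2} + 5 C$ ($W{\left(C \right)} = \left(\left(C 6 + 4\right)^{2} - 12 - 3 \left(C 6 + 4\right) + 4 \left(C 6 + 4\right)\right) - C = \left(\left(6 C + 4\right)^{2} - 12 - 3 \left(6 C + 4\right) + 4 \left(6 C + 4\right)\right) - C = \left(\left(4 + 6 C\right)^{2} - 12 - 3 \left(4 + 6 C\right) + 4 \left(4 + 6 C\right)\right) - C = \left(\left(4 + 6 C\right)^{2} - 12 - \left(12 + 18 C\right) + \left(16 + 24 C\right)\right) - C = \left(-8 + \left(4 + 6 C\right)^{2} + 6 C\right) - C = -8 + \left(4 + 6 C\right)^{2} + 5 C$)
$v{\left(K \right)} = 36 + 36 K^{2} + 53 K$ ($v{\left(K \right)} = \left(8 + 36 K^{2} + 53 K\right) + 28 = 36 + 36 K^{2} + 53 K$)
$v{\left(Q \right)} - b{\left(-142,-25 \right)} = \left(36 + 36 \cdot 29^{2} + 53 \cdot 29\right) - -2 = \left(36 + 36 \cdot 841 + 1537\right) + 2 = \left(36 + 30276 + 1537\right) + 2 = 31849 + 2 = 31851$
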